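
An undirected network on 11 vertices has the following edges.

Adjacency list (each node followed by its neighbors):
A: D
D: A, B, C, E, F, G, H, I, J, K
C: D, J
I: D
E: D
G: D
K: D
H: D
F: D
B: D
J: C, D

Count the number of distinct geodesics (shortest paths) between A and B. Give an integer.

1

The shortest distance is 2, and the only length-2 path is A–D–B. So there is exactly 1 shortest path.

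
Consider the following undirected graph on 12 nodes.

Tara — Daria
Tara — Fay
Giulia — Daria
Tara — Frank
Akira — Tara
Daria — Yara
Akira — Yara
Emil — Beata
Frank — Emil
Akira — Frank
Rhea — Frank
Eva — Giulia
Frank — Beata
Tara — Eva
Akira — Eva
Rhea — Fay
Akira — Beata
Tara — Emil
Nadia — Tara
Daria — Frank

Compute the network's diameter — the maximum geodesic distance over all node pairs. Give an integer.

3

Eccentricity of each node (its greatest distance to any other): Akira:2, Beata:3, Daria:2, Emil:3, Eva:3, Fay:3, Frank:2, Giulia:3, Nadia:3, Rhea:3, Tara:2, Yara:3.
The maximum eccentricity is 3, realized for instance by the pair Fay–Giulia via Fay – Tara – Eva – Giulia. So the diameter is 3.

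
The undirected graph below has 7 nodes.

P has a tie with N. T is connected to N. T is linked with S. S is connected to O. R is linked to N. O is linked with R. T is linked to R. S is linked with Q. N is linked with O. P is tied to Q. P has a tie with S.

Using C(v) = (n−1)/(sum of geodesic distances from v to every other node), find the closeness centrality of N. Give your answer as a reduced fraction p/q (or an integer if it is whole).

3/4

Distances from N: O:1, P:1, Q:2, R:1, S:2, T:1. Sum = 8.
n = 7, so closeness = 6/8 = 3/4.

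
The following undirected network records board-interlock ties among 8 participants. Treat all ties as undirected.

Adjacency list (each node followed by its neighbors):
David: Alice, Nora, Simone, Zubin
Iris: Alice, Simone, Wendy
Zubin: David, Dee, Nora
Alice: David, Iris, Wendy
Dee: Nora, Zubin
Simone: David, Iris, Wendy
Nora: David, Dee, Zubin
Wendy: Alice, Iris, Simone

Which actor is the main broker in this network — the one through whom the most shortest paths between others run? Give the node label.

David

Unnormalized betweenness of each node: Alice:4, David:37/3, Dee:0, Iris:1/3, Nora:5/2, Simone:4, Wendy:1/3, Zubin:5/2.
David has the largest value, 37/3, making it the main broker — the node through which the most shortest paths run.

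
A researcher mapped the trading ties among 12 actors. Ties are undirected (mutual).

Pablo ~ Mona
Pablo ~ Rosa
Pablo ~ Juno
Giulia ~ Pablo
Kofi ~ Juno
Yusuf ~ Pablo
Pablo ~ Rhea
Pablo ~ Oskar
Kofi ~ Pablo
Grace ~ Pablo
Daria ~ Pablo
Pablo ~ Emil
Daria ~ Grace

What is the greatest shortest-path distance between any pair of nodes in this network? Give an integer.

Eccentricity of each node (its greatest distance to any other): Daria:2, Emil:2, Giulia:2, Grace:2, Juno:2, Kofi:2, Mona:2, Oskar:2, Pablo:1, Rhea:2, Rosa:2, Yusuf:2.
The maximum eccentricity is 2, realized for instance by the pair Yusuf–Kofi via Yusuf – Pablo – Kofi. So the diameter is 2.

2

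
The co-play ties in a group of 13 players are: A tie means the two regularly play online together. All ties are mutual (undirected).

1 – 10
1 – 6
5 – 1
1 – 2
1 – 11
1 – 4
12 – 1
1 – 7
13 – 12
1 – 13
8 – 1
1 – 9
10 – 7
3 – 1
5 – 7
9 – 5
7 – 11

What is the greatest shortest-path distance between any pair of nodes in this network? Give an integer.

2

Eccentricity of each node (its greatest distance to any other): 1:1, 2:2, 3:2, 4:2, 5:2, 6:2, 7:2, 8:2, 9:2, 10:2, 11:2, 12:2, 13:2.
The maximum eccentricity is 2, realized for instance by the pair 11–8 via 11 – 1 – 8. So the diameter is 2.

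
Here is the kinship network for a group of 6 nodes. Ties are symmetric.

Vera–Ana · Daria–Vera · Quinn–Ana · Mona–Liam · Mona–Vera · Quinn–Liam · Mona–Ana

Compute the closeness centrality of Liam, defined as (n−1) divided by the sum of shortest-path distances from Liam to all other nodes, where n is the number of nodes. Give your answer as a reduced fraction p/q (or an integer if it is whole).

5/9

Distances from Liam: Ana:2, Daria:3, Mona:1, Quinn:1, Vera:2. Sum = 9.
n = 6, so closeness = 5/9.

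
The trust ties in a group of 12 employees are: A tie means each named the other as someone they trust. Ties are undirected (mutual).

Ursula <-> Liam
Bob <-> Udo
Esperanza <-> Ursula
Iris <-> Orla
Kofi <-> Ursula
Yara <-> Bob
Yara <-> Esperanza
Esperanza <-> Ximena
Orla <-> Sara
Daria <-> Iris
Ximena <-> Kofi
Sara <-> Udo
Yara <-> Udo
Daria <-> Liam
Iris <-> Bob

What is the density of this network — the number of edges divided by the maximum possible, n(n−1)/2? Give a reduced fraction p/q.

5/22

There are 15 edges and 12 nodes, so the maximum possible is C(12,2) = 66.
Density = 15/66 = 5/22.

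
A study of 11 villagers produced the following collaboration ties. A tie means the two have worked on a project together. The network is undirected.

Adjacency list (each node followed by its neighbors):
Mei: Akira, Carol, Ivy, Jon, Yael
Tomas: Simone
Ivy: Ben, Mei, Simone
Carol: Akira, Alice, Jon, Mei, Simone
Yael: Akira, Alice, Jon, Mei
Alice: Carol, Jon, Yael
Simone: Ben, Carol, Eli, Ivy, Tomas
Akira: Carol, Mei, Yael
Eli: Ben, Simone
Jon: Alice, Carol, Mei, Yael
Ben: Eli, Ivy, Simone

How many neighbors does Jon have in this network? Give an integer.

4

Jon is directly tied to Alice, Carol, Mei, and Yael. That is 4 neighbors, so the degree of Jon is 4.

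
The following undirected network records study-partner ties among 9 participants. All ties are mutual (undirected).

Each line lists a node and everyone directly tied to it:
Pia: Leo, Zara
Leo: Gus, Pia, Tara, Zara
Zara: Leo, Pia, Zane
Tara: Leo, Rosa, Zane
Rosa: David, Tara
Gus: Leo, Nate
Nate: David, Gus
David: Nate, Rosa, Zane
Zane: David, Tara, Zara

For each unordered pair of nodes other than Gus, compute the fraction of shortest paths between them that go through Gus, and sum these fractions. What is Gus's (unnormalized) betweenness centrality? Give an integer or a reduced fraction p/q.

Pairs whose geodesics pass through Gus — Tara–Nate: 1/3; Zara–Nate: 1/2; Pia–Nate: 1; Leo–Nate: 1; Leo–David: 1/4.
All other pairs contribute 0.
Summing the contributions gives betweenness(Gus) = 37/12.

37/12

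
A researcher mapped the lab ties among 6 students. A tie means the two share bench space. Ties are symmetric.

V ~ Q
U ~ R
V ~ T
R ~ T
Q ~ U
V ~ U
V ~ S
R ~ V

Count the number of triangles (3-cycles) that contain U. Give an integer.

2

U's neighbors: Q, R, and V.
Neighbor pairs that are themselves tied: U–Q–V; U–R–V. Each forms one triangle with U, for 2 in total.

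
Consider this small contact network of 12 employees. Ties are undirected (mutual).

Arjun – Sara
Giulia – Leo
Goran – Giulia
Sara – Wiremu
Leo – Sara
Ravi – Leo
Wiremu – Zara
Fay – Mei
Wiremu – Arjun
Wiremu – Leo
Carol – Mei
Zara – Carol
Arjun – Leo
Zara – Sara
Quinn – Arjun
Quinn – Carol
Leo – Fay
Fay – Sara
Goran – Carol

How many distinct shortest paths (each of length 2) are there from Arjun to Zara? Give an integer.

The shortest distance is 2. The length-2 paths are: Arjun–Sara–Zara; Arjun–Wiremu–Zara.
That gives 2 distinct shortest paths.

2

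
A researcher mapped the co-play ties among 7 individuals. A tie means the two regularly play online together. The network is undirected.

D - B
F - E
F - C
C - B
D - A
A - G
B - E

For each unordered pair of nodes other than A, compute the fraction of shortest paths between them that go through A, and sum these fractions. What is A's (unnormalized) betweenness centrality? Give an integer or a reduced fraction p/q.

Pairs whose geodesics pass through A — C–G: 1; G–F: 2/2; G–B: 1; G–E: 1; G–D: 1.
All other pairs contribute 0.
Summing the contributions gives betweenness(A) = 5.

5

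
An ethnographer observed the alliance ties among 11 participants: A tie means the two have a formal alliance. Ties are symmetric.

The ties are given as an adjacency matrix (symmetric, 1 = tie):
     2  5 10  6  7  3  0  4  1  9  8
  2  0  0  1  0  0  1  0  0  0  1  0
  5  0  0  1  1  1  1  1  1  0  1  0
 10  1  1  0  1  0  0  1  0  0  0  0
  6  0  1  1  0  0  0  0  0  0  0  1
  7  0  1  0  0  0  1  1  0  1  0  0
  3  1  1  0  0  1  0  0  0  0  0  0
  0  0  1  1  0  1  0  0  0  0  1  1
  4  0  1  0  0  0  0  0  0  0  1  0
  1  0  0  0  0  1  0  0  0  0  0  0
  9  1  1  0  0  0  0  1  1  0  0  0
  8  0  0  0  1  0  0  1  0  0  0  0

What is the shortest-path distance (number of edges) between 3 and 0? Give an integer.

2

One shortest route is 3 – 5 – 0, which uses 2 edges, and 3 and 0 are not directly tied, so nothing shorter exists. So d(3,0) = 2.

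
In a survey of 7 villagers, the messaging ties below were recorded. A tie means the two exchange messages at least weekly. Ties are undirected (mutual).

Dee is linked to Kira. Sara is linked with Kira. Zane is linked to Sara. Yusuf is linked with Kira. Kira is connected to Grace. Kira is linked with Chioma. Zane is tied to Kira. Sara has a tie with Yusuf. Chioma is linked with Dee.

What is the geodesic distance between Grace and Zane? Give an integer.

One shortest route is Grace – Kira – Zane, which uses 2 edges, and Grace and Zane are not directly tied, so nothing shorter exists. So d(Grace,Zane) = 2.

2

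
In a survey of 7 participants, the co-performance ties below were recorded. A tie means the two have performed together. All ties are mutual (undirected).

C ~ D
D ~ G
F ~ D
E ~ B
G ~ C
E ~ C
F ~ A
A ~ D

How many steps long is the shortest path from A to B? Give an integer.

One shortest route is A – D – C – E – B, which uses 4 edges, and at distance 3 from A we only reach {E}, which does not include B. So d(A,B) = 4.

4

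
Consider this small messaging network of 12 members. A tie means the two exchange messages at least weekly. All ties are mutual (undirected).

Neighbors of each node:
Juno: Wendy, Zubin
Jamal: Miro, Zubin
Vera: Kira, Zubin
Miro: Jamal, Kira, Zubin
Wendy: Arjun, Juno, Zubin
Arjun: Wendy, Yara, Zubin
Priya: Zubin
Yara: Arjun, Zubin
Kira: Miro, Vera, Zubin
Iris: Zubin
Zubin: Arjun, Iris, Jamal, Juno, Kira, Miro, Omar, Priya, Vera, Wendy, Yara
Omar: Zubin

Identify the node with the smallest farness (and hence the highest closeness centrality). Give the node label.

Farness (sum of distances to all others) for each node — Arjun:19, Iris:21, Jamal:20, Juno:20, Kira:19, Miro:19, Omar:21, Priya:21, Vera:20, Wendy:19, Yara:20, Zubin:11.
The smallest farness is 11, for Zubin, so Zubin has the highest closeness.

Zubin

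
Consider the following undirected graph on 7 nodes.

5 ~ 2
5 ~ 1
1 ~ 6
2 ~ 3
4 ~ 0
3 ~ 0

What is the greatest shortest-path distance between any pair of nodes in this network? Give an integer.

Eccentricity of each node (its greatest distance to any other): 0:5, 1:5, 2:3, 3:4, 4:6, 5:4, 6:6.
The maximum eccentricity is 6, realized for instance by the pair 6–4 via 6 – 1 – 5 – 2 – 3 – 0 – 4. So the diameter is 6.

6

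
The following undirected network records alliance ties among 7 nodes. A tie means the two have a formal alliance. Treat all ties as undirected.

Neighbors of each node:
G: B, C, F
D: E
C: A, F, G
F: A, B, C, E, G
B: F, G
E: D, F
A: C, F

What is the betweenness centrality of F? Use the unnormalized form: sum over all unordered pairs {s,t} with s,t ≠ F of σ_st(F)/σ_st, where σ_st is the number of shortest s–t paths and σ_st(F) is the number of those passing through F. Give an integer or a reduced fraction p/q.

10

Pairs whose geodesics pass through F — C–B: 1/2; C–E: 1; C–D: 1; B–A: 1; B–E: 1; B–D: 1; A–G: 1/2; A–E: 1; A–D: 1; G–E: 1; G–D: 1.
All other pairs contribute 0.
Summing the contributions gives betweenness(F) = 10.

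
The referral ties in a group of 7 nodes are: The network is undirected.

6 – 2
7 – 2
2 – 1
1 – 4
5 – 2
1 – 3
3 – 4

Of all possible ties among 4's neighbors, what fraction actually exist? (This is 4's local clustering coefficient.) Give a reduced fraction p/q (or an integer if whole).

1

4's neighbors: 1 and 3 (k = 2).
Possible neighbor pairs: C(2,2) = 1. Edges among them: 1–3 → e = 1.
Clustering(4) = 1/1.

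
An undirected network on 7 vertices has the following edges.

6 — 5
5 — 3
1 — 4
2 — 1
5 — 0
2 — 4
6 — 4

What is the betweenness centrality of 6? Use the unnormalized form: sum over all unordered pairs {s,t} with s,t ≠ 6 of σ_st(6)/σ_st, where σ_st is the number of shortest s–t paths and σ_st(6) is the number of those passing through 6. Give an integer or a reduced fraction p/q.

9

Pairs whose geodesics pass through 6 — 5–2: 1; 5–4: 1; 5–1: 1; 3–2: 1; 3–4: 1; 3–1: 1; 2–0: 1; 0–4: 1; 0–1: 1.
All other pairs contribute 0.
Summing the contributions gives betweenness(6) = 9.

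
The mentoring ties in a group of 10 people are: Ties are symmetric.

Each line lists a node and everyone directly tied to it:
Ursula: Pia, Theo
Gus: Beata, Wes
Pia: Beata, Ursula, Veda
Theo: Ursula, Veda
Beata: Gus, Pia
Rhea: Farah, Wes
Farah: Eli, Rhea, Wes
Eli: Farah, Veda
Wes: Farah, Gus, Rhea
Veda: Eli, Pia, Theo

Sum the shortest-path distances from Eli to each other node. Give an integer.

19

Distances from Eli: Beata:3, Farah:1, Gus:3, Pia:2, Rhea:2, Theo:2, Ursula:3, Veda:1, Wes:2.
Sum = 3 + 1 + 3 + 2 + 2 + 2 + 3 + 1 + 2 = 19.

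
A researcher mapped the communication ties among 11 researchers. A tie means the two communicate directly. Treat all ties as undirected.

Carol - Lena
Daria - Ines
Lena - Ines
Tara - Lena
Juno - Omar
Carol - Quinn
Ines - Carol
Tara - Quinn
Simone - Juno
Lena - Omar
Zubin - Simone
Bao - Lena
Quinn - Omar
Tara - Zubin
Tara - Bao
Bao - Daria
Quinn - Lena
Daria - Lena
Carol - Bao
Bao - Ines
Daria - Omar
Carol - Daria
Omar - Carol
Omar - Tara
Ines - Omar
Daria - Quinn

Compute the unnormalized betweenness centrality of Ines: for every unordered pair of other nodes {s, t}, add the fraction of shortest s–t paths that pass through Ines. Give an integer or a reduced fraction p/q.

2/5

Pairs whose geodesics pass through Ines — Juno–Bao: 1/5; Bao–Omar: 1/5.
All other pairs contribute 0.
Summing the contributions gives betweenness(Ines) = 2/5.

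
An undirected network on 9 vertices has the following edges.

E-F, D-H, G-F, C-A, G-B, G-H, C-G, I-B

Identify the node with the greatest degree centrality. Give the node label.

Degrees — A:1, B:2, C:2, D:1, E:1, F:2, G:4, H:2, I:1.
The maximum is 4, attained only by G.

G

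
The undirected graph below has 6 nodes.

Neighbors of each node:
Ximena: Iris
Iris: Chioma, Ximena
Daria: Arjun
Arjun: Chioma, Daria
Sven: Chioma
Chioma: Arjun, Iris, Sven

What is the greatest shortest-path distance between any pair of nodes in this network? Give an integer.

4

Eccentricity of each node (its greatest distance to any other): Arjun:3, Chioma:2, Daria:4, Iris:3, Sven:3, Ximena:4.
The maximum eccentricity is 4, realized for instance by the pair Daria–Ximena via Daria – Arjun – Chioma – Iris – Ximena. So the diameter is 4.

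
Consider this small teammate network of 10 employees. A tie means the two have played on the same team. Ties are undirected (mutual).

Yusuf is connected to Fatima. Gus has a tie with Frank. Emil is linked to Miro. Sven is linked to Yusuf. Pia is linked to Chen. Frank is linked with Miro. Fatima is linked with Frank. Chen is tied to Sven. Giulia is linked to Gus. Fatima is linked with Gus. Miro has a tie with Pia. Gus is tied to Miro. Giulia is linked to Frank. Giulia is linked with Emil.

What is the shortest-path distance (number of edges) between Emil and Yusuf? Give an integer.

One shortest route is Emil – Miro – Frank – Fatima – Yusuf, which uses 4 edges, and at distance 3 from Emil we only reach {Chen, Fatima}, which does not include Yusuf. So d(Emil,Yusuf) = 4.

4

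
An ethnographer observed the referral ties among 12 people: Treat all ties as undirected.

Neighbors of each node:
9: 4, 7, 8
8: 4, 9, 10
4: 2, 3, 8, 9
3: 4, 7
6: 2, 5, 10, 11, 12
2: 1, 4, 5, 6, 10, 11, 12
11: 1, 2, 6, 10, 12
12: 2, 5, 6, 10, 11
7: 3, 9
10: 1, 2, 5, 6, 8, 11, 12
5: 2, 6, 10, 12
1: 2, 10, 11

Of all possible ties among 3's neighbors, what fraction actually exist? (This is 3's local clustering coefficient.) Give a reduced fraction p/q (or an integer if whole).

3's neighbors: 4 and 7 (k = 2).
Possible neighbor pairs: C(2,2) = 1. Edges among them: none → e = 0.
Clustering(3) = 0/1.

0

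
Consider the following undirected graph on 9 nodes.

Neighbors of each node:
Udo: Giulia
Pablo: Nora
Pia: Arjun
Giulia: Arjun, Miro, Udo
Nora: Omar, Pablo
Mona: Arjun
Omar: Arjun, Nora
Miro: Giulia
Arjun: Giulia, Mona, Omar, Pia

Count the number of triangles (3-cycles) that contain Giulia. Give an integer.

0

Giulia's neighbors are Arjun, Miro, and Udo, but none of them are tied to each other, so no triangle contains Giulia.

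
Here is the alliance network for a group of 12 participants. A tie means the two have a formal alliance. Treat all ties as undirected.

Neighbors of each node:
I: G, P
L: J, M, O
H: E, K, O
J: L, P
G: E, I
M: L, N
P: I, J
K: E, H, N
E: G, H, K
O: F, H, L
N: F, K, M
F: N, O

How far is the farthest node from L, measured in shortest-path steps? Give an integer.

4

Distances from L: E:3, F:2, G:4, H:2, I:3, J:1, K:3, M:1, N:2, O:1, P:2.
The largest is 4 (to G), so the eccentricity of L is 4.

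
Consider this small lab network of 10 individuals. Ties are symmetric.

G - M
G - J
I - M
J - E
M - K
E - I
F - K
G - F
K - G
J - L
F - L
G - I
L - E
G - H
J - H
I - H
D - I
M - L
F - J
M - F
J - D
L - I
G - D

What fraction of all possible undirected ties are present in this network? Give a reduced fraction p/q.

23/45

There are 23 edges and 10 nodes, so the maximum possible is C(10,2) = 45.
Density = 23/45.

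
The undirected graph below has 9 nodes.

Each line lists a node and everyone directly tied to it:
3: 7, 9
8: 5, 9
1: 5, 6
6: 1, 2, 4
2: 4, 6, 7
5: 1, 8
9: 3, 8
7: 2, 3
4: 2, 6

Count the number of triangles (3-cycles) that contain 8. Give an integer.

0

8's neighbors are 5 and 9, but none of them are tied to each other, so no triangle contains 8.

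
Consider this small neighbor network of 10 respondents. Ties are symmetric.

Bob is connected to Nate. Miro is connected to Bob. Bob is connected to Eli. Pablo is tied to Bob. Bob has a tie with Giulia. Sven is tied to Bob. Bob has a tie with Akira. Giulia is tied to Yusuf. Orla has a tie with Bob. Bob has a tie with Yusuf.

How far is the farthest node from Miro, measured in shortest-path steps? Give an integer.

Distances from Miro: Akira:2, Bob:1, Eli:2, Giulia:2, Nate:2, Orla:2, Pablo:2, Sven:2, Yusuf:2.
The largest is 2 (to Giulia, Sven, Orla, Pablo, Yusuf, Akira, Nate, and Eli), so the eccentricity of Miro is 2.

2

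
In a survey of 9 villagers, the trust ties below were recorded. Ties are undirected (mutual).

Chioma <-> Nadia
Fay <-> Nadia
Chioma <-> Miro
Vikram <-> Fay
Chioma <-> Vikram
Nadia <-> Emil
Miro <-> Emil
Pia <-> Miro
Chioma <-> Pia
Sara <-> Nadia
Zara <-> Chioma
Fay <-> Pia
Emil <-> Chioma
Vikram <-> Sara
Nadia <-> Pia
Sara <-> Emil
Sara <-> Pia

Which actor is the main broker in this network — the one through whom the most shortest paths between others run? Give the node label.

Chioma

Unnormalized betweenness of each node: Chioma:39/4, Emil:4/3, Fay:2/3, Miro:1/4, Nadia:11/4, Pia:10/3, Sara:17/12, Vikram:3/2, Zara:0.
Chioma has the largest value, 39/4, making it the main broker — the node through which the most shortest paths run.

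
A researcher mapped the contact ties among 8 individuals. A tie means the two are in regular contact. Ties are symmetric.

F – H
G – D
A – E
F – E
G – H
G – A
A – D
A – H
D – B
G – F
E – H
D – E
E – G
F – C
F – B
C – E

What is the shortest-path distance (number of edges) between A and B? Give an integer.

One shortest route is A – D – B, which uses 2 edges, and A and B are not directly tied, so nothing shorter exists. So d(A,B) = 2.

2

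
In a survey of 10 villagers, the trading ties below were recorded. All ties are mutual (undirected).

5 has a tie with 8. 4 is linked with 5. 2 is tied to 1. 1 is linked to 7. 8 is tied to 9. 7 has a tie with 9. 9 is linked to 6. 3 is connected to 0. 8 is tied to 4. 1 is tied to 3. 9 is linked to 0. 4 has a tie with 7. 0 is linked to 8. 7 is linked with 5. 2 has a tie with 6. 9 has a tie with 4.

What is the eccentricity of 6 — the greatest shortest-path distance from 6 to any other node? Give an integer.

Distances from 6: 0:2, 1:2, 2:1, 3:3, 4:2, 5:3, 7:2, 8:2, 9:1.
The largest is 3 (to 5 and 3), so the eccentricity of 6 is 3.

3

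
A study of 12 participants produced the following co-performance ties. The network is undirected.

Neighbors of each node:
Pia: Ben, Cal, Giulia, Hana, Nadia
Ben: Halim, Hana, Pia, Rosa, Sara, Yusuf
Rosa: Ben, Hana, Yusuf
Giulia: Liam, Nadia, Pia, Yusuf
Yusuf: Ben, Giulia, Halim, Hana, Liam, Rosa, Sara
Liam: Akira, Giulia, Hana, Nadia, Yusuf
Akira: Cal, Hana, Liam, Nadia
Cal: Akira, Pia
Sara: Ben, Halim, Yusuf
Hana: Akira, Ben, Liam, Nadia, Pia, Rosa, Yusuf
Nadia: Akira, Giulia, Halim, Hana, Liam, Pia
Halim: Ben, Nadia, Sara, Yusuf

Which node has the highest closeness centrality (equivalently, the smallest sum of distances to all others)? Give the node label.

Farness (sum of distances to all others) for each node — Akira:19, Ben:16, Cal:24, Giulia:18, Halim:19, Hana:15, Liam:17, Nadia:16, Pia:17, Rosa:20, Sara:21, Yusuf:16.
The smallest farness is 15, for Hana, so Hana has the highest closeness.

Hana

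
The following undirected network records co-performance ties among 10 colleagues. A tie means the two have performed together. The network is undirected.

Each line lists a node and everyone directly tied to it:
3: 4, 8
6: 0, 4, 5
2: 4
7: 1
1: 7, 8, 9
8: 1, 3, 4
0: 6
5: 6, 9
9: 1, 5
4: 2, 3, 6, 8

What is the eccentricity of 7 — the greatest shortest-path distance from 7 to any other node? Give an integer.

Distances from 7: 0:5, 1:1, 2:4, 3:3, 4:3, 5:3, 6:4, 8:2, 9:2.
The largest is 5 (to 0), so the eccentricity of 7 is 5.

5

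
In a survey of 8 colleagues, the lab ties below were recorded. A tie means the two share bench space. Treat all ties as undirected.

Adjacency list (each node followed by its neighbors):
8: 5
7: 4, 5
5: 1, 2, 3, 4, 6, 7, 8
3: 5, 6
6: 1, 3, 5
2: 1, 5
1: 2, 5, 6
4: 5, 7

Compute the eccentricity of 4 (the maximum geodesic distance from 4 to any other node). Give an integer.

Distances from 4: 1:2, 2:2, 3:2, 5:1, 6:2, 7:1, 8:2.
The largest is 2 (to 1, 3, 8, 6, and 2), so the eccentricity of 4 is 2.

2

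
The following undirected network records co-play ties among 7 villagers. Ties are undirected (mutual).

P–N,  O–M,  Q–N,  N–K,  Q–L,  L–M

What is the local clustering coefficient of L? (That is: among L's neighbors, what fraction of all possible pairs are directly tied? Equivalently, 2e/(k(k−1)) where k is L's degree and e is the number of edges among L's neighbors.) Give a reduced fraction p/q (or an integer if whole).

L's neighbors: M and Q (k = 2).
Possible neighbor pairs: C(2,2) = 1. Edges among them: none → e = 0.
Clustering(L) = 0/1.

0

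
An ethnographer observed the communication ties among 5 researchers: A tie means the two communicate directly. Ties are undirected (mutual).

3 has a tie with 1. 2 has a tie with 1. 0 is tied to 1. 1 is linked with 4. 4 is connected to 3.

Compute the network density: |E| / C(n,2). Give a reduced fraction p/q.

1/2

There are 5 edges and 5 nodes, so the maximum possible is C(5,2) = 10.
Density = 5/10 = 1/2.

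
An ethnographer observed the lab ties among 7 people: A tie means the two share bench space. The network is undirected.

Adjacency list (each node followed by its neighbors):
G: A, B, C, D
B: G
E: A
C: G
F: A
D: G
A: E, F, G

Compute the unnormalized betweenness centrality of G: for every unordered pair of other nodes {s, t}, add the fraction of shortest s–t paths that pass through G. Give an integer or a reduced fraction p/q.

Pairs whose geodesics pass through G — D–A: 1; D–B: 1; D–C: 1; D–E: 1; D–F: 1; A–B: 1; A–C: 1; B–C: 1; B–E: 1; B–F: 1; C–E: 1; C–F: 1.
All other pairs contribute 0.
Summing the contributions gives betweenness(G) = 12.

12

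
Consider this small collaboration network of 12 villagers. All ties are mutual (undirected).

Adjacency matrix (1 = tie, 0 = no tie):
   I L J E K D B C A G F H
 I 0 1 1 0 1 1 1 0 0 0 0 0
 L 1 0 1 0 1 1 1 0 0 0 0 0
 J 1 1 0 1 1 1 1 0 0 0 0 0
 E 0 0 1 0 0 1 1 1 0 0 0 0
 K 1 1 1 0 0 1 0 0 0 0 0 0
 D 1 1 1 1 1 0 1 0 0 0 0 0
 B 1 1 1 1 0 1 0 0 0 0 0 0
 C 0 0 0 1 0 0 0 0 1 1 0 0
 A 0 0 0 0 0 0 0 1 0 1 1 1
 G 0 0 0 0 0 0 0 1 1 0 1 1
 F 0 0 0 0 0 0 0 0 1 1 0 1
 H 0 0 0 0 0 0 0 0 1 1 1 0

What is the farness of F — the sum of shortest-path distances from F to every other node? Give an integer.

35

Distances from F: A:1, B:4, C:2, D:4, E:3, G:1, H:1, I:5, J:4, K:5, L:5.
Sum = 1 + 4 + 2 + 4 + 3 + 1 + 1 + 5 + 4 + 5 + 5 = 35.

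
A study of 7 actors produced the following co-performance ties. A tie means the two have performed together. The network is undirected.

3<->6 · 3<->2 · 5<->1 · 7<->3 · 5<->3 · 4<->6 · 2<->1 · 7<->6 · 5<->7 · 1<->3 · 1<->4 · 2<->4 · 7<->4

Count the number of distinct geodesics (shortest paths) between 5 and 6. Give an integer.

2

The shortest distance is 2. The length-2 paths are: 5–3–6; 5–7–6.
That gives 2 distinct shortest paths.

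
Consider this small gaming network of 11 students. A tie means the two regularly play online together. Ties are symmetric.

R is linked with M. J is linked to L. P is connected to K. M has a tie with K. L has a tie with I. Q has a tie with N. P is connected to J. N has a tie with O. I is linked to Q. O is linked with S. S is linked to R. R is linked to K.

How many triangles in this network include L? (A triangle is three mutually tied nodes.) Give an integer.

L's neighbors are I and J, but none of them are tied to each other, so no triangle contains L.

0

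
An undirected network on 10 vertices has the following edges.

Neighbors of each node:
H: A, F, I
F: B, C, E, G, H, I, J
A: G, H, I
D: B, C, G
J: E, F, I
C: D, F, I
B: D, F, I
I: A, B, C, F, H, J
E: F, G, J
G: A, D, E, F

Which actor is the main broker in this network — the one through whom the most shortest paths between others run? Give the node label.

Unnormalized betweenness of each node: A:7/6, B:3/2, C:3/2, D:4/3, E:2/3, F:59/6, G:13/3, H:1/3, I:41/6, J:1/2.
F has the largest value, 59/6, making it the main broker — the node through which the most shortest paths run.

F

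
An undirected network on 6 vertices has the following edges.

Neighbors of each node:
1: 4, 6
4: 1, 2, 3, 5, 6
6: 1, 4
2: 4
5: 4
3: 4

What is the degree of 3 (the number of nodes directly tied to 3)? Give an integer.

1

3 is directly tied to 4. That is 1 neighbor, so the degree of 3 is 1.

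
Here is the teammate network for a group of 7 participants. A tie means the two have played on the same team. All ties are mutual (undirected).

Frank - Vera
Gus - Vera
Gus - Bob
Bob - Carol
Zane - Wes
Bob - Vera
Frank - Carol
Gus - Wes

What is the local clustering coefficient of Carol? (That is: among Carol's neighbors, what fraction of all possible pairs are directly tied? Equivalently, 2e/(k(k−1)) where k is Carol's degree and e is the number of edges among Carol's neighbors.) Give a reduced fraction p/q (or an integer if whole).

0

Carol's neighbors: Bob and Frank (k = 2).
Possible neighbor pairs: C(2,2) = 1. Edges among them: none → e = 0.
Clustering(Carol) = 0/1.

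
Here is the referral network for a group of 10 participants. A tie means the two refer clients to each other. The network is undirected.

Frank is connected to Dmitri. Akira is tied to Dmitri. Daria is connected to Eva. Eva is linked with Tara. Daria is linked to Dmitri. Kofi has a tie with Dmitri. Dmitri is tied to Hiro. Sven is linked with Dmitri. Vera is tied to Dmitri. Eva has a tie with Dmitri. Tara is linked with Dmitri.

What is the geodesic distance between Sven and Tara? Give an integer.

One shortest route is Sven – Dmitri – Tara, which uses 2 edges, and Sven and Tara are not directly tied, so nothing shorter exists. So d(Sven,Tara) = 2.

2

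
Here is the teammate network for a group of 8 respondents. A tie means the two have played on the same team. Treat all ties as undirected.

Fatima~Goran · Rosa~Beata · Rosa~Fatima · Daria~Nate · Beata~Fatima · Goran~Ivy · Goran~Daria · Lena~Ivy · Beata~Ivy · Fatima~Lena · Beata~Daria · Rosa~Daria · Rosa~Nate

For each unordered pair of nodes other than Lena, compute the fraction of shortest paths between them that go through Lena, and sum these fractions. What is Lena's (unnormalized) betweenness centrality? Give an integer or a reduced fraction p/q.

Pairs whose geodesics pass through Lena — Fatima–Ivy: 1/3.
All other pairs contribute 0.
Summing the contributions gives betweenness(Lena) = 1/3.

1/3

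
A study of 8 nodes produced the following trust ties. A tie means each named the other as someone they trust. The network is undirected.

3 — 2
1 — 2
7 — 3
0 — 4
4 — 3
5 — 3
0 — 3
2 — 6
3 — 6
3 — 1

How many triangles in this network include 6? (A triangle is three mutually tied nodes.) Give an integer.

6's neighbors: 2 and 3.
Neighbor pairs that are themselves tied: 6–2–3. Each forms one triangle with 6, for 1 in total.

1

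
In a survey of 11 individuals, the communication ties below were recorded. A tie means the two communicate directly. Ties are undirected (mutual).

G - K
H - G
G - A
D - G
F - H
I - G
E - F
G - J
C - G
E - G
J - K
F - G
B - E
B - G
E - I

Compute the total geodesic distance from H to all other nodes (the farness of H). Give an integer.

18

Distances from H: A:2, B:2, C:2, D:2, E:2, F:1, G:1, I:2, J:2, K:2.
Sum = 2 + 2 + 2 + 2 + 2 + 1 + 1 + 2 + 2 + 2 = 18.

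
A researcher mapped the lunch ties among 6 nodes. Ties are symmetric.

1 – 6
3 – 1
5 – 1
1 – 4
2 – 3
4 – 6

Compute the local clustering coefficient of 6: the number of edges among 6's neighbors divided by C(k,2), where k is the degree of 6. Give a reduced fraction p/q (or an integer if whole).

1

6's neighbors: 1 and 4 (k = 2).
Possible neighbor pairs: C(2,2) = 1. Edges among them: 1–4 → e = 1.
Clustering(6) = 1/1.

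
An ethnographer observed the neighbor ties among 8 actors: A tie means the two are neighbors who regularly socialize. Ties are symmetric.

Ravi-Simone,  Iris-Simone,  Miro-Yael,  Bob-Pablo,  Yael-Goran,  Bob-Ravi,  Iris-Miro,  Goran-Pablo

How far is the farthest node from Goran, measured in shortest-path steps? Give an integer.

Distances from Goran: Bob:2, Iris:3, Miro:2, Pablo:1, Ravi:3, Simone:4, Yael:1.
The largest is 4 (to Simone), so the eccentricity of Goran is 4.

4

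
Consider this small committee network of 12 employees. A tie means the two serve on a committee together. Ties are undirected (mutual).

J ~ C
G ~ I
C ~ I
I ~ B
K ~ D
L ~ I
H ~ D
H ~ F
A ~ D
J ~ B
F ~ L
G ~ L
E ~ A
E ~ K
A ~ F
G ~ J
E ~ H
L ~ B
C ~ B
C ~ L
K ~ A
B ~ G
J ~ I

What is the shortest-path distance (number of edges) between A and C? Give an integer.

One shortest route is A – F – L – C, which uses 3 edges, and at distance 2 from A we only reach {H, L}, which does not include C. So d(A,C) = 3.

3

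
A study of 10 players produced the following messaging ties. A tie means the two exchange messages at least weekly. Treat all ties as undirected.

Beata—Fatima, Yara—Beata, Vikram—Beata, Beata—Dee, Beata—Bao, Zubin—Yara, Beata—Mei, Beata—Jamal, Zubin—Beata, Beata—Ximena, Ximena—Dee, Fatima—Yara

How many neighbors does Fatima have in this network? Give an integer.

Fatima is directly tied to Beata and Yara. That is 2 neighbors, so the degree of Fatima is 2.

2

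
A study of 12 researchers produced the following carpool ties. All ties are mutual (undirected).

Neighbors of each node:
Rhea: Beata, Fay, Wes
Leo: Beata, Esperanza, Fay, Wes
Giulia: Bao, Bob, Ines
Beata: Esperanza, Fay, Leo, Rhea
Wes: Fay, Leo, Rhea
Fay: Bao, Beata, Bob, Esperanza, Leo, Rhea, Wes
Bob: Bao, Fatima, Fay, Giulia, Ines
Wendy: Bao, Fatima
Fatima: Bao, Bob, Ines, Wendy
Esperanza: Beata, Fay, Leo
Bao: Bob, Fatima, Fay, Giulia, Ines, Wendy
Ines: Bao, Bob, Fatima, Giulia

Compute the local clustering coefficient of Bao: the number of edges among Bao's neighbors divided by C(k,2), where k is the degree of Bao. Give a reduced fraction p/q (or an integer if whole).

Bao's neighbors: Bob, Fatima, Fay, Giulia, Ines, and Wendy (k = 6).
Possible neighbor pairs: C(6,2) = 15. Edges among them: Bob–Fatima, Bob–Fay, Bob–Giulia, Bob–Ines, Fatima–Ines, Fatima–Wendy, Giulia–Ines → e = 7.
Clustering(Bao) = 7/15.

7/15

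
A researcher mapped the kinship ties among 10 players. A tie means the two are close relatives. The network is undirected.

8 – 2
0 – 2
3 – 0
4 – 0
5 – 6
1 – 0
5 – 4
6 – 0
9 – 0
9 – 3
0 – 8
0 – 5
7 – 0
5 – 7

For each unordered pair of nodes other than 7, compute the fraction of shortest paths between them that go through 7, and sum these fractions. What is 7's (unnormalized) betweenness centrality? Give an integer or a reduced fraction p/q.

No shortest path between any pair of other nodes passes through 7.
Summing the contributions gives betweenness(7) = 0.

0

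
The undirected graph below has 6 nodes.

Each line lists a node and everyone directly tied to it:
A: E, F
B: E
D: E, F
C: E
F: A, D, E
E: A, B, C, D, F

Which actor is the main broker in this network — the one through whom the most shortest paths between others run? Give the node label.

Unnormalized betweenness of each node: A:0, B:0, C:0, D:0, E:15/2, F:1/2.
E has the largest value, 15/2, making it the main broker — the node through which the most shortest paths run.

E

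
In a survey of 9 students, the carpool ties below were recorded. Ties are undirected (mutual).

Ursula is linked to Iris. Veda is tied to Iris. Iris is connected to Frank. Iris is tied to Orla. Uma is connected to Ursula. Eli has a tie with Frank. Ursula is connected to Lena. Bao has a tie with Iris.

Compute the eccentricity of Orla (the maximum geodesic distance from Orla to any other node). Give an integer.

Distances from Orla: Bao:2, Eli:3, Frank:2, Iris:1, Lena:3, Uma:3, Ursula:2, Veda:2.
The largest is 3 (to Eli, Lena, and Uma), so the eccentricity of Orla is 3.

3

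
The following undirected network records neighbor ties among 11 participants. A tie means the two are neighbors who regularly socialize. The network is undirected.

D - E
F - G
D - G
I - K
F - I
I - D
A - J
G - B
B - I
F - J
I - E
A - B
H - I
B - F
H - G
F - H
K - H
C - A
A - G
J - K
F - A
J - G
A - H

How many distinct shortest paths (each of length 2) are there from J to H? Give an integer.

4

The shortest distance is 2. The length-2 paths are: J–F–H; J–K–H; J–A–H; J–G–H.
That gives 4 distinct shortest paths.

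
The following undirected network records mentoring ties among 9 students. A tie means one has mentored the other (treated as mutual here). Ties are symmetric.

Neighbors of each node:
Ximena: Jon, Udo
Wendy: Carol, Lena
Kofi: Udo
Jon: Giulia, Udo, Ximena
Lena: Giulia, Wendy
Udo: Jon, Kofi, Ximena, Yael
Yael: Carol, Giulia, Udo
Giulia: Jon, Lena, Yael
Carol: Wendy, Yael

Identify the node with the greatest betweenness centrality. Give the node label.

Unnormalized betweenness of each node: Carol:7/2, Giulia:15/2, Jon:9/2, Kofi:0, Lena:5/2, Udo:21/2, Wendy:1, Ximena:0, Yael:19/2.
Udo has the largest value, 21/2, making it the main broker — the node through which the most shortest paths run.

Udo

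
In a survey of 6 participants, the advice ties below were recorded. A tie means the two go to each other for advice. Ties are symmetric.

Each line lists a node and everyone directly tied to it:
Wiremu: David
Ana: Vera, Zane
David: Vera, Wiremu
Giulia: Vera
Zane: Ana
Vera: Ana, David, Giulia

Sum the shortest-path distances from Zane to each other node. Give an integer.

13

Distances from Zane: Ana:1, David:3, Giulia:3, Vera:2, Wiremu:4.
Sum = 1 + 3 + 3 + 2 + 4 = 13.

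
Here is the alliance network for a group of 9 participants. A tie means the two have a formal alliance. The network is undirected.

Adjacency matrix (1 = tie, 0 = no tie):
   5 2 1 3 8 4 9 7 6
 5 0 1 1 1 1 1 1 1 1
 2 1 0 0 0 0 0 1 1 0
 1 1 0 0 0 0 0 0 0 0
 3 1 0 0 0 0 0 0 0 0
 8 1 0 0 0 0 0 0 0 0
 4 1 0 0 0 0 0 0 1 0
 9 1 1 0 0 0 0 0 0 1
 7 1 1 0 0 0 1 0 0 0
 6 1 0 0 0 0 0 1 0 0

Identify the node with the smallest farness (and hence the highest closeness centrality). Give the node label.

5

Farness (sum of distances to all others) for each node — 1:15, 2:13, 3:15, 4:14, 5:8, 6:14, 7:13, 8:15, 9:13.
The smallest farness is 8, for 5, so 5 has the highest closeness.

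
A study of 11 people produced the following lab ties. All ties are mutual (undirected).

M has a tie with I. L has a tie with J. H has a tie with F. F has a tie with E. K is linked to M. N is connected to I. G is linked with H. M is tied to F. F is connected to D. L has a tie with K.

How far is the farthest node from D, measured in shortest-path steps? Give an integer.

5

Distances from D: E:2, F:1, G:3, H:2, I:3, J:5, K:3, L:4, M:2, N:4.
The largest is 5 (to J), so the eccentricity of D is 5.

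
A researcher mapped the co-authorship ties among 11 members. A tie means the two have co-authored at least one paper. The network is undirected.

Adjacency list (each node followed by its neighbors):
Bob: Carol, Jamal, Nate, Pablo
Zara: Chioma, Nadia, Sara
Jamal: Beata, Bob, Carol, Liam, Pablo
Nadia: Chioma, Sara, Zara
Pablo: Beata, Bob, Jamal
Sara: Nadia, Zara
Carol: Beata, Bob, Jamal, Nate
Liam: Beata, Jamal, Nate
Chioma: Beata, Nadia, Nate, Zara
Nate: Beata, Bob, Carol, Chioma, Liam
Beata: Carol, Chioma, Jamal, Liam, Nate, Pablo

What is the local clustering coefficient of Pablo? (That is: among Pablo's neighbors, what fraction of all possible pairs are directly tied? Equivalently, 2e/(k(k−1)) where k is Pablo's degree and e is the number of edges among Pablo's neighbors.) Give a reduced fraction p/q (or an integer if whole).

2/3

Pablo's neighbors: Beata, Bob, and Jamal (k = 3).
Possible neighbor pairs: C(3,2) = 3. Edges among them: Beata–Jamal, Bob–Jamal → e = 2.
Clustering(Pablo) = 2/3.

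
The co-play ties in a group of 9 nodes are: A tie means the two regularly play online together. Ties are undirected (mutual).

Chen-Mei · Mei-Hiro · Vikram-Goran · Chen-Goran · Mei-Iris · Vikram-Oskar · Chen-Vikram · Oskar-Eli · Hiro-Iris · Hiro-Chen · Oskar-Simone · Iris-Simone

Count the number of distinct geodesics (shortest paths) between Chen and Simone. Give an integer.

3

The shortest distance is 3. The length-3 paths are: Chen–Vikram–Oskar–Simone; Chen–Hiro–Iris–Simone; Chen–Mei–Iris–Simone.
That gives 3 distinct shortest paths.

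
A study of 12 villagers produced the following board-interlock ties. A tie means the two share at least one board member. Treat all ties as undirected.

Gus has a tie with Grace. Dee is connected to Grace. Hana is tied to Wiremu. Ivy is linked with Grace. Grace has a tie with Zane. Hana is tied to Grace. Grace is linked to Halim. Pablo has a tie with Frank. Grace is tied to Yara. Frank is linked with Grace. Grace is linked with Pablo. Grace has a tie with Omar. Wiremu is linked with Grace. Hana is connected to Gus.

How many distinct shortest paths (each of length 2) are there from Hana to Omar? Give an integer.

1

The shortest distance is 2, and the only length-2 path is Hana–Grace–Omar. So there is exactly 1 shortest path.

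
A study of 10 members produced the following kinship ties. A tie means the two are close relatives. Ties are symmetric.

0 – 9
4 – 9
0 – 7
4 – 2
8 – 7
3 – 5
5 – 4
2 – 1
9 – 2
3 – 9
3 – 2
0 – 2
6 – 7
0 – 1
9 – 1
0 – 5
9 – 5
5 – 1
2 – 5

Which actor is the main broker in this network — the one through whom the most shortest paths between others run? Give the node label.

0

Unnormalized betweenness of each node: 0:18, 1:0, 2:11/3, 3:0, 4:0, 5:11/3, 6:0, 7:15, 8:0, 9:11/3.
0 has the largest value, 18, making it the main broker — the node through which the most shortest paths run.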